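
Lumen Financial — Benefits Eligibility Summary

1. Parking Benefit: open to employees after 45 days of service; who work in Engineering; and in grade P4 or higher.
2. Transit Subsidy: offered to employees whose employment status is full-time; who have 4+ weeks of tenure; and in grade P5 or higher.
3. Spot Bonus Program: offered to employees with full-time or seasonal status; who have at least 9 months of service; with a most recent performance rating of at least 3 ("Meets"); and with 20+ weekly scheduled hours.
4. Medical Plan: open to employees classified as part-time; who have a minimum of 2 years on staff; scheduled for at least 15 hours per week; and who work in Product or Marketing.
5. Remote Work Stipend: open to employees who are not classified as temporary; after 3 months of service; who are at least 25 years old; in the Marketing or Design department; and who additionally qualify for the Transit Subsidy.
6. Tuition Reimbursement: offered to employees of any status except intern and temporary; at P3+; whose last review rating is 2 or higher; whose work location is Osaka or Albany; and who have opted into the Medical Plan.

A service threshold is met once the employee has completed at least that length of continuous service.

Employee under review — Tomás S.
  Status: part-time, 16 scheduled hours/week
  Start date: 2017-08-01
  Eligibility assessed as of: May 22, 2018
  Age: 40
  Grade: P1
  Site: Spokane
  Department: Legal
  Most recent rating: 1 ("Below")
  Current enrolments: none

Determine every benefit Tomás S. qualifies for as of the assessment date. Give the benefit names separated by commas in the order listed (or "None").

Service from 2017-08-01 to May 22, 2018: 294 days.
Parking Benefit — service 294 days ≥ 45 days ✓; dept Legal ✗ → not eligible.
Transit Subsidy — status part-time ✗ (requires full-time) → not eligible.
Spot Bonus Program — status part-time ✗ (requires full-time or seasonal) → not eligible.
Medical Plan — status part-time ✓; service 294 days < 2 years (≈730 days) ✗ → not eligible.
Remote Work Stipend — status part-time ✓ (not excluded); service 294 days ≥ 3 months (≈90 days) ✓; age 40 ≥ 25 ✓; dept Legal ✗ → not eligible.
Tuition Reimbursement — status part-time ✓ (not excluded); grade P1 < P3 ✗ → not eligible.

None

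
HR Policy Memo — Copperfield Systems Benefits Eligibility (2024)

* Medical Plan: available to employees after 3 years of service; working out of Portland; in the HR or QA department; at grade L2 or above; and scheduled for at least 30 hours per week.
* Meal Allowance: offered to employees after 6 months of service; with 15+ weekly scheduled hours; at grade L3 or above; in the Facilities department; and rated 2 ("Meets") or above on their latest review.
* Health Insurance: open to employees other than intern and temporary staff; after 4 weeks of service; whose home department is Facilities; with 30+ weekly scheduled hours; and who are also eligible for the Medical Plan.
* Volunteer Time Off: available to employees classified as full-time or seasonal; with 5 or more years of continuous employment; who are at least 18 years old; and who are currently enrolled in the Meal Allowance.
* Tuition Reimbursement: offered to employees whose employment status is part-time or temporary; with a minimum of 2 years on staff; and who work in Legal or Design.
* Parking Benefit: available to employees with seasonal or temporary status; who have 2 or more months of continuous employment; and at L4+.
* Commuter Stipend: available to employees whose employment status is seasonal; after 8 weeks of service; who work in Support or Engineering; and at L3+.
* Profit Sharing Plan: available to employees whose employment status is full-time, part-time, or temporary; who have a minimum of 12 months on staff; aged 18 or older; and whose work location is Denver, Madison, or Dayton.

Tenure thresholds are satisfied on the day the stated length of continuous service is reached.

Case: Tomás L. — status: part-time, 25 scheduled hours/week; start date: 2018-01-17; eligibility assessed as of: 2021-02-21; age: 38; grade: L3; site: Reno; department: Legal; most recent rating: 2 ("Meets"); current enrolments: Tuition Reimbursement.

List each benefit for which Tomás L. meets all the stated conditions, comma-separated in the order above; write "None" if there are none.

Service from 2018-01-17 to 2021-02-21: 1131 days.
Medical Plan — service 1131 days ≥ 3 years (≈1095 days) ✓; site Reno ✗ (not Portland) → not eligible.
Meal Allowance — service 1131 days ≥ 6 months (≈180 days) ✓; 25 hrs/wk ≥ 15 ✓; grade L3 ≥ L3 ✓; dept Legal ✗ → not eligible.
Health Insurance — status part-time ✓ (not excluded); service 1131 days ≥ 4 weeks (≈28 days) ✓; dept Legal ✗ → not eligible.
Volunteer Time Off — status part-time ✗ (requires full-time or seasonal) → not eligible.
Tuition Reimbursement — status part-time ✓; service 1131 days ≥ 2 years (≈730 days) ✓; dept Legal ✓ → eligible.
Parking Benefit — status part-time ✗ (requires seasonal or temporary) → not eligible.
Commuter Stipend — status part-time ✗ (requires seasonal) → not eligible.
Profit Sharing Plan — status part-time ✓; service 1131 days ≥ 12 months (≈360 days) ✓; age 38 ≥ 18 ✓; site Reno ✗ (not Denver, Madison, or Dayton) → not eligible.

Tuition Reimbursement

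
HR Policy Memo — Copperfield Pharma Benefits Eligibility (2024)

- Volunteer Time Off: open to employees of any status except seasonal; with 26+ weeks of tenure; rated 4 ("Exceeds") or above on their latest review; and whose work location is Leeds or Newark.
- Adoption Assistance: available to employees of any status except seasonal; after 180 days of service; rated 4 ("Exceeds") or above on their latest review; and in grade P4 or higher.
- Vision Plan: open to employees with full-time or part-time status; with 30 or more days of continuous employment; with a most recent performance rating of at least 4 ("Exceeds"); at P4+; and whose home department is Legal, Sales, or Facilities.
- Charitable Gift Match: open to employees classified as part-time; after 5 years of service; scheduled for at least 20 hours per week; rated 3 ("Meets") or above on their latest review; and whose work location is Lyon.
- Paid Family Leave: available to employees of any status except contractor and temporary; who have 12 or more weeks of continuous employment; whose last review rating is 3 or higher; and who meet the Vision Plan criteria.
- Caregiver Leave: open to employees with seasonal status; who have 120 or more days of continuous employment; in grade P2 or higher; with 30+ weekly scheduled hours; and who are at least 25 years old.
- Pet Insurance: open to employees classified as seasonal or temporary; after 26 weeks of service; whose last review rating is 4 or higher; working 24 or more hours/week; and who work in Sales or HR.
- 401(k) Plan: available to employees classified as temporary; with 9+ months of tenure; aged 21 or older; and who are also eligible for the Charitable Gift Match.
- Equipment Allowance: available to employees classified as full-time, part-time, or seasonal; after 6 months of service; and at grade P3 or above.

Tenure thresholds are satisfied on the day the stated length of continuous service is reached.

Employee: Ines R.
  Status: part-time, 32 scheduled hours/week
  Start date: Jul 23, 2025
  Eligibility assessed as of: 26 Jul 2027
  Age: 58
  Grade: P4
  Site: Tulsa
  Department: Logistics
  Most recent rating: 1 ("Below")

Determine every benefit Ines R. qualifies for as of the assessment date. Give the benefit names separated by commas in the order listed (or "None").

Service from Jul 23, 2025 to 26 Jul 2027: 733 days.
Volunteer Time Off — status part-time ✓ (not excluded); service 733 days ≥ 26 weeks (≈182 days) ✓; rating 1 < 4 ✗ → not eligible.
Adoption Assistance — status part-time ✓ (not excluded); service 733 days ≥ 180 days ✓; rating 1 < 4 ✗ → not eligible.
Vision Plan — status part-time ✓; service 733 days ≥ 30 days ✓; rating 1 < 4 ✗ → not eligible.
Charitable Gift Match — status part-time ✓; service 733 days < 5 years (≈1825 days) ✗ → not eligible.
Paid Family Leave — status part-time ✓ (not excluded); service 733 days ≥ 12 weeks (≈84 days) ✓; rating 1 < 3 ✗ → not eligible.
Caregiver Leave — status part-time ✗ (requires seasonal) → not eligible.
Pet Insurance — status part-time ✗ (requires seasonal or temporary) → not eligible.
401(k) Plan — status part-time ✗ (requires temporary) → not eligible.
Equipment Allowance — status part-time ✓; service 733 days ≥ 6 months (≈180 days) ✓; grade P4 ≥ P3 ✓ → eligible.

Equipment Allowance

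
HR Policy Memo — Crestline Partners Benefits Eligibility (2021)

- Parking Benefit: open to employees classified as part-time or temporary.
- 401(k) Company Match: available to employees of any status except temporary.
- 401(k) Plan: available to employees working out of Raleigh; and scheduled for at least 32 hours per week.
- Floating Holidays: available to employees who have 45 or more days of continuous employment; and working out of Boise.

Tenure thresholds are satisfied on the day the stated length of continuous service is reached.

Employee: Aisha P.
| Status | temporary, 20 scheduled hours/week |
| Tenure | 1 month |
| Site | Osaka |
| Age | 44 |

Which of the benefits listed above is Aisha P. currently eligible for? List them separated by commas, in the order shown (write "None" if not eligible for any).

Parking Benefit

Parking Benefit — status temporary ✓ → eligible.
401(k) Company Match — status temporary ✗ (excluded) → not eligible.
401(k) Plan — site Osaka ✗ (not Raleigh) → not eligible.
Floating Holidays — service 1 month < 45 days ✗ → not eligible.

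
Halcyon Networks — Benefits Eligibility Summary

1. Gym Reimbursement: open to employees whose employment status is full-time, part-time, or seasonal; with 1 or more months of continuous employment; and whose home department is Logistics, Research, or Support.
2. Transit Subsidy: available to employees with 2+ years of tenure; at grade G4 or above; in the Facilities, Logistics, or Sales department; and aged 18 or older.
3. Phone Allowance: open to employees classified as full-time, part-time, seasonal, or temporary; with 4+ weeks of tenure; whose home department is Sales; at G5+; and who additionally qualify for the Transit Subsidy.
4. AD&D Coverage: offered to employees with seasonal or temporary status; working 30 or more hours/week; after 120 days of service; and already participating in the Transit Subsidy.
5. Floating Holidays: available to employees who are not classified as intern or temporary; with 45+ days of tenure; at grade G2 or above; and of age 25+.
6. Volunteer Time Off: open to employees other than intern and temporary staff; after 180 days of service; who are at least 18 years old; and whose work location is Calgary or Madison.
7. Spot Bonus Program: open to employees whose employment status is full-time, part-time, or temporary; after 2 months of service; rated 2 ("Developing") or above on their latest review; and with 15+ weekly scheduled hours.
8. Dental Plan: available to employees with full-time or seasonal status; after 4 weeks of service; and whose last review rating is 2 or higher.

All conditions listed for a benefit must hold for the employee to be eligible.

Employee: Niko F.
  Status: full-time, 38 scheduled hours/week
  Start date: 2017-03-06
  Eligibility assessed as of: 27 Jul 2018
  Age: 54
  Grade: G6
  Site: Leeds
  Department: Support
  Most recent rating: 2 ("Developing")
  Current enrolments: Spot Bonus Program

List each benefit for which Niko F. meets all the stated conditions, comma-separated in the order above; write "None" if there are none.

Service from 2017-03-06 to 27 Jul 2018: 508 days.
Gym Reimbursement — status full-time ✓; service 508 days ≥ 1 month (≈30 days) ✓; dept Support ✓ → eligible.
Transit Subsidy — service 508 days < 2 years (≈730 days) ✗ → not eligible.
Phone Allowance — status full-time ✓; service 508 days ≥ 4 weeks (≈28 days) ✓; dept Support ✗ → not eligible.
AD&D Coverage — status full-time ✗ (requires seasonal or temporary) → not eligible.
Floating Holidays — status full-time ✓ (not excluded); service 508 days ≥ 45 days ✓; grade G6 ≥ G2 ✓; age 54 ≥ 25 ✓ → eligible.
Volunteer Time Off — status full-time ✓ (not excluded); service 508 days ≥ 180 days ✓; age 54 ≥ 18 ✓; site Leeds ✗ (not Calgary or Madison) → not eligible.
Spot Bonus Program — status full-time ✓; service 508 days ≥ 2 months (≈60 days) ✓; rating 2 ≥ 2 ✓; 38 hrs/wk ≥ 15 ✓ → eligible.
Dental Plan — status full-time ✓; service 508 days ≥ 4 weeks (≈28 days) ✓; rating 2 ≥ 2 ✓ → eligible.

Gym Reimbursement, Floating Holidays, Spot Bonus Program, Dental Plan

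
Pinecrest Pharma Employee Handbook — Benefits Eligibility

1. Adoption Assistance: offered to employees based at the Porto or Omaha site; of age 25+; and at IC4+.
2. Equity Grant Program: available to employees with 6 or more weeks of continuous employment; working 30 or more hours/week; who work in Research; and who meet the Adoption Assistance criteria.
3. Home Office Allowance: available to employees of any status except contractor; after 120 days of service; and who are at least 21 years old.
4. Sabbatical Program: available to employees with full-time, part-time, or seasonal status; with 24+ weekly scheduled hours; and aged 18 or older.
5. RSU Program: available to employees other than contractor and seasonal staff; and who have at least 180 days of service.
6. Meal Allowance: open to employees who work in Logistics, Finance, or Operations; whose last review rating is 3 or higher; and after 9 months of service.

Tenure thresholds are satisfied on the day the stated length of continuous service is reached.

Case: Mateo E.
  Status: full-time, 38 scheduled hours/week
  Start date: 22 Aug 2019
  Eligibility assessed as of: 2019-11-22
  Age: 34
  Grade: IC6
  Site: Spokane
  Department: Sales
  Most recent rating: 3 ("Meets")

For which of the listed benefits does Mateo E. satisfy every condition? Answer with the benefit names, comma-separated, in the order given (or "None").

Sabbatical Program

Service from 22 Aug 2019 to 2019-11-22: 92 days.
Adoption Assistance — site Spokane ✗ (not Porto or Omaha) → not eligible.
Equity Grant Program — service 92 days ≥ 6 weeks (≈42 days) ✓; 38 hrs/wk ≥ 30 ✓; dept Sales ✗ → not eligible.
Home Office Allowance — status full-time ✓ (not excluded); service 92 days < 120 days ✗ → not eligible.
Sabbatical Program — status full-time ✓; 38 hrs/wk ≥ 24 ✓; age 34 ≥ 18 ✓ → eligible.
RSU Program — status full-time ✓ (not excluded); service 92 days < 180 days ✗ → not eligible.
Meal Allowance — dept Sales ✗ → not eligible.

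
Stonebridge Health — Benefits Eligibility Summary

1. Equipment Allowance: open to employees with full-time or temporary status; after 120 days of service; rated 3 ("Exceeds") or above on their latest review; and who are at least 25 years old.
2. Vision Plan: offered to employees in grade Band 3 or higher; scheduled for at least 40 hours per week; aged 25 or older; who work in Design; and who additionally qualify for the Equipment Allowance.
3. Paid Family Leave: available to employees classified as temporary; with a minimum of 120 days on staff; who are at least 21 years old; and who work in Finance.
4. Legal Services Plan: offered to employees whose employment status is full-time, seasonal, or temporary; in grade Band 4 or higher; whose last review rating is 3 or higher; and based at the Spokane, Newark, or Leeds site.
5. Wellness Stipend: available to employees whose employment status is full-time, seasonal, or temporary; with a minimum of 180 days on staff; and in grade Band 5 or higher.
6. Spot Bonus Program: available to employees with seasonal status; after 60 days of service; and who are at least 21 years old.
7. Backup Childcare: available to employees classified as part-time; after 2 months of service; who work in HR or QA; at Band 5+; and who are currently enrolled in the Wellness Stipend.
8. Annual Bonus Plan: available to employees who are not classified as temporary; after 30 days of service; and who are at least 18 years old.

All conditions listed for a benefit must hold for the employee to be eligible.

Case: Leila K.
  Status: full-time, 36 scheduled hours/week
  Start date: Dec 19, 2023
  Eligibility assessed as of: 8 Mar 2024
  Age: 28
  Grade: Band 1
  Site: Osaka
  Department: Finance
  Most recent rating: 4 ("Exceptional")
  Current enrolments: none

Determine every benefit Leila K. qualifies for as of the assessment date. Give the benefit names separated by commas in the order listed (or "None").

Annual Bonus Plan

Service from Dec 19, 2023 to 8 Mar 2024: 80 days.
Equipment Allowance — status full-time ✓; service 80 days < 120 days ✗ → not eligible.
Vision Plan — grade Band 1 < Band 3 ✗ → not eligible.
Paid Family Leave — status full-time ✗ (requires temporary) → not eligible.
Legal Services Plan — status full-time ✓; grade Band 1 < Band 4 ✗ → not eligible.
Wellness Stipend — status full-time ✓; service 80 days < 180 days ✗ → not eligible.
Spot Bonus Program — status full-time ✗ (requires seasonal) → not eligible.
Backup Childcare — status full-time ✗ (requires part-time) → not eligible.
Annual Bonus Plan — status full-time ✓ (not excluded); service 80 days ≥ 30 days ✓; age 28 ≥ 18 ✓ → eligible.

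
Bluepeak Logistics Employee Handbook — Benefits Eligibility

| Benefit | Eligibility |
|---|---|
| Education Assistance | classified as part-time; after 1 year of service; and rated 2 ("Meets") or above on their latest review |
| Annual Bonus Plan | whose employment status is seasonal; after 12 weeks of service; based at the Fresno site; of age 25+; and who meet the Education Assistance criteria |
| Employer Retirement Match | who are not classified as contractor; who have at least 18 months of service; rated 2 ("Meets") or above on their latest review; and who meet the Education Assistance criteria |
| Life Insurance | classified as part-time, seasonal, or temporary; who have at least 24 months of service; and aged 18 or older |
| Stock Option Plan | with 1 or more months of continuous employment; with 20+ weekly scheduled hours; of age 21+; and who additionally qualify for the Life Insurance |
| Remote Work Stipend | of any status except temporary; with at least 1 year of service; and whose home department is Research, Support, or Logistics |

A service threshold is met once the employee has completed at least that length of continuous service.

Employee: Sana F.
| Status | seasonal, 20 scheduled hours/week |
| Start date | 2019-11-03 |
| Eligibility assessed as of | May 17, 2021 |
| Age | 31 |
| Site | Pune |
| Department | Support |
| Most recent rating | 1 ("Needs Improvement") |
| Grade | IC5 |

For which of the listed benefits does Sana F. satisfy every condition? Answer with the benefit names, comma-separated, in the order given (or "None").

Remote Work Stipend

Service from 2019-11-03 to May 17, 2021: 561 days.
Education Assistance — status seasonal ✗ (requires part-time) → not eligible.
Annual Bonus Plan — status seasonal ✓; service 561 days ≥ 12 weeks (≈84 days) ✓; site Pune ✗ (not Fresno) → not eligible.
Employer Retirement Match — status seasonal ✓ (not excluded); service 561 days ≥ 18 months (≈540 days) ✓; rating 1 < 2 ✗ → not eligible.
Life Insurance — status seasonal ✓; service 561 days < 24 months (≈720 days) ✗ → not eligible.
Stock Option Plan — service 561 days ≥ 1 month (≈30 days) ✓; 20 hrs/wk ≥ 20 ✓; age 31 ≥ 21 ✓; not eligible for Life Insurance ✗ → not eligible.
Remote Work Stipend — status seasonal ✓ (not excluded); service 561 days ≥ 1 year (≈365 days) ✓; dept Support ✓ → eligible.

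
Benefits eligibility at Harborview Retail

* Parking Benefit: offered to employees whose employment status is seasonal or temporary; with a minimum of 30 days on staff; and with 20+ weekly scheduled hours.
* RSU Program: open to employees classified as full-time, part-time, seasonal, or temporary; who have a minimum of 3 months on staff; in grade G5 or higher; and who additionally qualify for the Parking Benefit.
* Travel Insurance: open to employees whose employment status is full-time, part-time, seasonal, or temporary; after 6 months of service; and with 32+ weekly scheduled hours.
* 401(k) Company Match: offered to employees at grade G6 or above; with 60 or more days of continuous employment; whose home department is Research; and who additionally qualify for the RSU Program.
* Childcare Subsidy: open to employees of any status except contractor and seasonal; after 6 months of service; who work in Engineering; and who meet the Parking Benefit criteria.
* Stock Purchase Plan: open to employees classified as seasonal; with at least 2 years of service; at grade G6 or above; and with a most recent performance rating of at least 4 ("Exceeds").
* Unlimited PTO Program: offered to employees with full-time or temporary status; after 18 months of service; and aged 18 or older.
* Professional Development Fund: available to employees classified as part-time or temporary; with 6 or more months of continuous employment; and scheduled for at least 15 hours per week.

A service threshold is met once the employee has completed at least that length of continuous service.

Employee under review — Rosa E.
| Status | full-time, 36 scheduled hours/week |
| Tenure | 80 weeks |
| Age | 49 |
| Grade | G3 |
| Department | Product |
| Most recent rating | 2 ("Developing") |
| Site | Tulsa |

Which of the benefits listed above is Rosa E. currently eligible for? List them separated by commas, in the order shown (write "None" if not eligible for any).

Parking Benefit — status full-time ✗ (requires seasonal or temporary) → not eligible.
RSU Program — status full-time ✓; service 80 weeks ≥ 3 months (≈90 days) ✓; grade G3 < G5 ✗ → not eligible.
Travel Insurance — status full-time ✓; service 80 weeks ≥ 6 months (≈180 days) ✓; 36 hrs/wk ≥ 32 ✓ → eligible.
401(k) Company Match — grade G3 < G6 ✗ → not eligible.
Childcare Subsidy — status full-time ✓ (not excluded); service 80 weeks ≥ 6 months (≈180 days) ✓; dept Product ✗ → not eligible.
Stock Purchase Plan — status full-time ✗ (requires seasonal) → not eligible.
Unlimited PTO Program — status full-time ✓; service 80 weeks ≥ 18 months (≈540 days) ✓; age 49 ≥ 18 ✓ → eligible.
Professional Development Fund — status full-time ✗ (requires part-time or temporary) → not eligible.

Travel Insurance, Unlimited PTO Program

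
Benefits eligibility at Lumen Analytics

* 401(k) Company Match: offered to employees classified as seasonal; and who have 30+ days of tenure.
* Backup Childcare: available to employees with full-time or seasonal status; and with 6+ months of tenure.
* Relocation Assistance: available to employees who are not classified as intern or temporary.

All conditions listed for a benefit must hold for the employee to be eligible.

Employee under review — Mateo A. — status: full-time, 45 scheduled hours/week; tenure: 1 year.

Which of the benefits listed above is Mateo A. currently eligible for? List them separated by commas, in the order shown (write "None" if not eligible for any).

Backup Childcare, Relocation Assistance

401(k) Company Match — status full-time ✗ (requires seasonal) → not eligible.
Backup Childcare — status full-time ✓; service 1 year ≥ 6 months (≈180 days) ✓ → eligible.
Relocation Assistance — status full-time ✓ (not excluded) → eligible.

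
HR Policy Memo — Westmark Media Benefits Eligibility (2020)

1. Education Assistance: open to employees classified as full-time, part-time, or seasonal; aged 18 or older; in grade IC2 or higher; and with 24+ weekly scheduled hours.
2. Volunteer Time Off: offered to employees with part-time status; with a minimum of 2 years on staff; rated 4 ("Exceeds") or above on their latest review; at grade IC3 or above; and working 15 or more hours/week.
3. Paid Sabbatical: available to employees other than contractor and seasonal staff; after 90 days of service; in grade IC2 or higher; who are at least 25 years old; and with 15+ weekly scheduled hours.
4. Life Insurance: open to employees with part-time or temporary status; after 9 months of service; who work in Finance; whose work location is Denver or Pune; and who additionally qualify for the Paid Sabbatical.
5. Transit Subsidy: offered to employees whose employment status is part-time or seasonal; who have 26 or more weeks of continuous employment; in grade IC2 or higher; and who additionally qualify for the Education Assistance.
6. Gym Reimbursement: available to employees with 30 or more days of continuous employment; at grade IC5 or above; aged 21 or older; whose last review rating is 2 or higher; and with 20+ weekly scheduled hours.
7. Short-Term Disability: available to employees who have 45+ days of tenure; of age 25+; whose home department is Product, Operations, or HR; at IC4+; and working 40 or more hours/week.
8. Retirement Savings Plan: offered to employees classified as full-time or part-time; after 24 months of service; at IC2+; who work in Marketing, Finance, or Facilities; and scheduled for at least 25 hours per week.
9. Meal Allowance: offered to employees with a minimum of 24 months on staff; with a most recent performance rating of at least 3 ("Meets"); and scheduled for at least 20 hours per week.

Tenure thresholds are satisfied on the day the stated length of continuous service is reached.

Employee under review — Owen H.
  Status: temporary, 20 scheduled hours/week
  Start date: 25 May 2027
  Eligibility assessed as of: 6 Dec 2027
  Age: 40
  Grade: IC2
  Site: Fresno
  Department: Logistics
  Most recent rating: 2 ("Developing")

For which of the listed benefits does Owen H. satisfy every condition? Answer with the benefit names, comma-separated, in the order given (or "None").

Service from 25 May 2027 to 6 Dec 2027: 195 days.
Education Assistance — status temporary ✗ (requires full-time, part-time, or seasonal) → not eligible.
Volunteer Time Off — status temporary ✗ (requires part-time) → not eligible.
Paid Sabbatical — status temporary ✓ (not excluded); service 195 days ≥ 90 days ✓; grade IC2 ≥ IC2 ✓; age 40 ≥ 25 ✓; 20 hrs/wk ≥ 15 ✓ → eligible.
Life Insurance — status temporary ✓; service 195 days < 9 months (≈270 days) ✗ → not eligible.
Transit Subsidy — status temporary ✗ (requires part-time or seasonal) → not eligible.
Gym Reimbursement — service 195 days ≥ 30 days ✓; grade IC2 < IC5 ✗ → not eligible.
Short-Term Disability — service 195 days ≥ 45 days ✓; age 40 ≥ 25 ✓; dept Logistics ✗ → not eligible.
Retirement Savings Plan — status temporary ✗ (requires full-time or part-time) → not eligible.
Meal Allowance — service 195 days < 24 months (≈720 days) ✗ → not eligible.

Paid Sabbatical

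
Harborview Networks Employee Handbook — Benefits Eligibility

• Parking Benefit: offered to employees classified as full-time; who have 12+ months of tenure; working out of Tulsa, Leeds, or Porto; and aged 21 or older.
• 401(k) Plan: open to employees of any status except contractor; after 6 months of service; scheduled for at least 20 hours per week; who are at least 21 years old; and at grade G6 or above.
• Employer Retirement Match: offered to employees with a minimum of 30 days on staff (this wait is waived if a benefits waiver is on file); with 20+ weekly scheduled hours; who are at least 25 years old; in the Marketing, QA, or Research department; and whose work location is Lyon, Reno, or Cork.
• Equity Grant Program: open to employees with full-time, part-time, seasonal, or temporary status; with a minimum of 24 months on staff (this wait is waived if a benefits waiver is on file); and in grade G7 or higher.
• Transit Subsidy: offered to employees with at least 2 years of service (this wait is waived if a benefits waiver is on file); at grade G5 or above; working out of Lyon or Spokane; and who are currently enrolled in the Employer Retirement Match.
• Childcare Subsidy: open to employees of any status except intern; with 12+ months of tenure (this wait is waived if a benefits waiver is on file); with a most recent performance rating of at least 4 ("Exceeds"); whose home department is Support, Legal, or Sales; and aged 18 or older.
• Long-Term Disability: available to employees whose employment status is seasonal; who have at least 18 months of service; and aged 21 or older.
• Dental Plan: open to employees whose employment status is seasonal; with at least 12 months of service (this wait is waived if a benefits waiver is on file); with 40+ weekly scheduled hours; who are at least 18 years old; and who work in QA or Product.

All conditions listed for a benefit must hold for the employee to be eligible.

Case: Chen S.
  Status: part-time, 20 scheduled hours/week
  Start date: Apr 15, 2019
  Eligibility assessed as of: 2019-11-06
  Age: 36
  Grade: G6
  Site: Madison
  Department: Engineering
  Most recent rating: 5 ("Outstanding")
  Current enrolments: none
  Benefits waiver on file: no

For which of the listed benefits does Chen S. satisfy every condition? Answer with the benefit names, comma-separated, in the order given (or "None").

401(k) Plan

Service from Apr 15, 2019 to 2019-11-06: 205 days.
Parking Benefit — status part-time ✗ (requires full-time) → not eligible.
401(k) Plan — status part-time ✓ (not excluded); service 205 days ≥ 6 months (≈180 days) ✓; 20 hrs/wk ≥ 20 ✓; age 36 ≥ 21 ✓; grade G6 ≥ G6 ✓ → eligible.
Employer Retirement Match — no waiver, service 205 days ≥ 30 days ✓; 20 hrs/wk ≥ 20 ✓; age 36 ≥ 25 ✓; dept Engineering ✗ → not eligible.
Equity Grant Program — status part-time ✓; no waiver, service 205 days < 24 months (≈720 days) ✗ → not eligible.
Transit Subsidy — no waiver, service 205 days < 2 years (≈730 days) ✗ → not eligible.
Childcare Subsidy — status part-time ✓ (not excluded); no waiver, service 205 days < 12 months (≈360 days) ✗ → not eligible.
Long-Term Disability — status part-time ✗ (requires seasonal) → not eligible.
Dental Plan — status part-time ✗ (requires seasonal) → not eligible.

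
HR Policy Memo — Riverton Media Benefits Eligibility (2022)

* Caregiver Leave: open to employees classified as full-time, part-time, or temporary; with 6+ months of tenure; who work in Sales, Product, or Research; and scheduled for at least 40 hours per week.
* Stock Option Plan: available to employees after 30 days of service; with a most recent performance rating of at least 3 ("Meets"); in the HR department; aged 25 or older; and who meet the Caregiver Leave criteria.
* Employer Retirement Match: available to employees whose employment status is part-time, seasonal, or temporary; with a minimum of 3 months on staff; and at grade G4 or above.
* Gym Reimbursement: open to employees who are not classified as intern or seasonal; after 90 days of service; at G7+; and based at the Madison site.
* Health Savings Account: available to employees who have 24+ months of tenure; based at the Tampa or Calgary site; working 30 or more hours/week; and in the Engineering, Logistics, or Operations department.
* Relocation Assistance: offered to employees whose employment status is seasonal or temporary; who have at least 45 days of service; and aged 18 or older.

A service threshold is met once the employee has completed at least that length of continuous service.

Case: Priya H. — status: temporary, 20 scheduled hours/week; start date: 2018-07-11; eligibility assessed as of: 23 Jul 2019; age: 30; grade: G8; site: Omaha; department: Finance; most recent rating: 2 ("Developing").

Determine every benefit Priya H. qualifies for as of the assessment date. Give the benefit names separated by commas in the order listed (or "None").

Service from 2018-07-11 to 23 Jul 2019: 377 days.
Caregiver Leave — status temporary ✓; service 377 days ≥ 6 months (≈180 days) ✓; dept Finance ✗ → not eligible.
Stock Option Plan — service 377 days ≥ 30 days ✓; rating 2 < 3 ✗ → not eligible.
Employer Retirement Match — status temporary ✓; service 377 days ≥ 3 months (≈90 days) ✓; grade G8 ≥ G4 ✓ → eligible.
Gym Reimbursement — status temporary ✓ (not excluded); service 377 days ≥ 90 days ✓; grade G8 ≥ G7 ✓; site Omaha ✗ (not Madison) → not eligible.
Health Savings Account — service 377 days < 24 months (≈720 days) ✗ → not eligible.
Relocation Assistance — status temporary ✓; service 377 days ≥ 45 days ✓; age 30 ≥ 18 ✓ → eligible.

Employer Retirement Match, Relocation Assistance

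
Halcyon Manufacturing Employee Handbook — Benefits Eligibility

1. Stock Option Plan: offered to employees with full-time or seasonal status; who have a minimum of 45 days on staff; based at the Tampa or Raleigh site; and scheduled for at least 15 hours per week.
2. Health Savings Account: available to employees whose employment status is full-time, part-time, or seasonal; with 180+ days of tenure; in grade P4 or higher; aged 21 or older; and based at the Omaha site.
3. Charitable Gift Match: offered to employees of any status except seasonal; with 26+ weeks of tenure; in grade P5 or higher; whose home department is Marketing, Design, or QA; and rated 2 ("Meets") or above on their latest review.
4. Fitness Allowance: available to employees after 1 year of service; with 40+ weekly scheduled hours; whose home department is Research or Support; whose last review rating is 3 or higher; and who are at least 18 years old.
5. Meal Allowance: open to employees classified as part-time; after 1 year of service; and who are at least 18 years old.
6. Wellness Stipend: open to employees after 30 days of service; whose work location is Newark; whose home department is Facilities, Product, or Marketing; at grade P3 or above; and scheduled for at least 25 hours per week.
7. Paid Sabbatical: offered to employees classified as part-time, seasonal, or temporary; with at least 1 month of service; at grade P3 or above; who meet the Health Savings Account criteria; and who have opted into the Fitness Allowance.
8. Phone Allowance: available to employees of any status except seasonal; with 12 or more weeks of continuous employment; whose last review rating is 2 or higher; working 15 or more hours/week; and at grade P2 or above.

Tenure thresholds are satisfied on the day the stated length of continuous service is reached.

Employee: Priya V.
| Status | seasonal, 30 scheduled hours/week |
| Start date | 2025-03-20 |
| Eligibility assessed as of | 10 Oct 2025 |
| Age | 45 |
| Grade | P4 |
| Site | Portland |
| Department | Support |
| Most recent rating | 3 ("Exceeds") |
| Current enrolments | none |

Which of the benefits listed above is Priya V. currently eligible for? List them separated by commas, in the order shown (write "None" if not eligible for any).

Service from 2025-03-20 to 10 Oct 2025: 204 days.
Stock Option Plan — status seasonal ✓; service 204 days ≥ 45 days ✓; site Portland ✗ (not Tampa or Raleigh) → not eligible.
Health Savings Account — status seasonal ✓; service 204 days ≥ 180 days ✓; grade P4 ≥ P4 ✓; age 45 ≥ 21 ✓; site Portland ✗ (not Omaha) → not eligible.
Charitable Gift Match — status seasonal ✗ (excluded) → not eligible.
Fitness Allowance — service 204 days < 1 year (≈365 days) ✗ → not eligible.
Meal Allowance — status seasonal ✗ (requires part-time) → not eligible.
Wellness Stipend — service 204 days ≥ 30 days ✓; site Portland ✗ (not Newark) → not eligible.
Paid Sabbatical — status seasonal ✓; service 204 days ≥ 1 month (≈30 days) ✓; grade P4 ≥ P3 ✓; not eligible for Health Savings Account ✗ → not eligible.
Phone Allowance — status seasonal ✗ (excluded) → not eligible.

None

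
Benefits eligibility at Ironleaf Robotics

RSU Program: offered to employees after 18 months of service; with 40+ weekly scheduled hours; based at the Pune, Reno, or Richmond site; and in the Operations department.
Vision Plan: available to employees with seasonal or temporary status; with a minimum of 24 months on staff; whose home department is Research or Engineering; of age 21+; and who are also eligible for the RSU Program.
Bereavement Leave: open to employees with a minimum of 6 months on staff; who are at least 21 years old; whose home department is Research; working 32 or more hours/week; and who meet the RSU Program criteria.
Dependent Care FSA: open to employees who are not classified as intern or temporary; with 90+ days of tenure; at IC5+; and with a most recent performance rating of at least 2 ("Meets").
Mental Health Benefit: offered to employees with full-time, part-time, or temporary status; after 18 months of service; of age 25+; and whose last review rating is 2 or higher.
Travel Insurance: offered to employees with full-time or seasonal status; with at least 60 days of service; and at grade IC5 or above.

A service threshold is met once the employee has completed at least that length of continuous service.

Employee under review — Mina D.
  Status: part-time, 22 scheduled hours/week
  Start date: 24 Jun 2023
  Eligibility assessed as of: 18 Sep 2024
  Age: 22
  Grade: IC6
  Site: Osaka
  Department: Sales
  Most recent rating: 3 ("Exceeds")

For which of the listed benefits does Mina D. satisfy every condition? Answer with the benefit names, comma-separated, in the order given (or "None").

Dependent Care FSA

Service from 24 Jun 2023 to 18 Sep 2024: 452 days.
RSU Program — service 452 days < 18 months (≈540 days) ✗ → not eligible.
Vision Plan — status part-time ✗ (requires seasonal or temporary) → not eligible.
Bereavement Leave — service 452 days ≥ 6 months (≈180 days) ✓; age 22 ≥ 21 ✓; dept Sales ✗ → not eligible.
Dependent Care FSA — status part-time ✓ (not excluded); service 452 days ≥ 90 days ✓; grade IC6 ≥ IC5 ✓; rating 3 ≥ 2 ✓ → eligible.
Mental Health Benefit — status part-time ✓; service 452 days < 18 months (≈540 days) ✗ → not eligible.
Travel Insurance — status part-time ✗ (requires full-time or seasonal) → not eligible.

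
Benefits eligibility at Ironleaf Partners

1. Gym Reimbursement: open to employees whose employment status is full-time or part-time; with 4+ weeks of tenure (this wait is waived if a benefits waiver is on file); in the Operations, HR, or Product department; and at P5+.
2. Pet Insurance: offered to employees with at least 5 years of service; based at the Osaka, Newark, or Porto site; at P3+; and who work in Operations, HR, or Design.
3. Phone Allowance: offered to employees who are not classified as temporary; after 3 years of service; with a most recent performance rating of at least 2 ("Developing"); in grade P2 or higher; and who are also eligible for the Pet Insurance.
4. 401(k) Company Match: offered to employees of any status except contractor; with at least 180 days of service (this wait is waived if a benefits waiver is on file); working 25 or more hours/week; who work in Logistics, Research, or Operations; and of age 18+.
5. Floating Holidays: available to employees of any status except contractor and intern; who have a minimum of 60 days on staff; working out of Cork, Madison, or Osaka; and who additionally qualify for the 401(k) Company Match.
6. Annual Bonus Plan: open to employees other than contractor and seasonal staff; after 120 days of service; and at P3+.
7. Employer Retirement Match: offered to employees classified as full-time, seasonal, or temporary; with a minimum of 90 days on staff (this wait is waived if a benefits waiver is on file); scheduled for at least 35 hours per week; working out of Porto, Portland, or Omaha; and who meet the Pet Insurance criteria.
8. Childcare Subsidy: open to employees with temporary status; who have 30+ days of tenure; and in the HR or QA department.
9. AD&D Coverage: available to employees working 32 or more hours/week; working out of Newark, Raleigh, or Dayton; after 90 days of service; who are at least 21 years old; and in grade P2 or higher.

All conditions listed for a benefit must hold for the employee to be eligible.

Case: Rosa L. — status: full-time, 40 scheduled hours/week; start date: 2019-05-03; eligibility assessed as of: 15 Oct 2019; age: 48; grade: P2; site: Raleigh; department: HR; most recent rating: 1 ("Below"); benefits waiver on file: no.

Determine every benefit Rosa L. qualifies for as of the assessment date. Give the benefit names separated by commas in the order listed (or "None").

Service from 2019-05-03 to 15 Oct 2019: 165 days.
Gym Reimbursement — status full-time ✓; no waiver, service 165 days ≥ 4 weeks (≈28 days) ✓; dept HR ✓; grade P2 < P5 ✗ → not eligible.
Pet Insurance — service 165 days < 5 years (≈1825 days) ✗ → not eligible.
Phone Allowance — status full-time ✓ (not excluded); service 165 days < 3 years (≈1095 days) ✗ → not eligible.
401(k) Company Match — status full-time ✓ (not excluded); no waiver, service 165 days < 180 days ✗ → not eligible.
Floating Holidays — status full-time ✓ (not excluded); service 165 days ≥ 60 days ✓; site Raleigh ✗ (not Cork, Madison, or Osaka) → not eligible.
Annual Bonus Plan — status full-time ✓ (not excluded); service 165 days ≥ 120 days ✓; grade P2 < P3 ✗ → not eligible.
Employer Retirement Match — status full-time ✓; no waiver, service 165 days ≥ 90 days ✓; 40 hrs/wk ≥ 35 ✓; site Raleigh ✗ (not Porto, Portland, or Omaha) → not eligible.
Childcare Subsidy — status full-time ✗ (requires temporary) → not eligible.
AD&D Coverage — 40 hrs/wk ≥ 32 ✓; site Raleigh ✓; service 165 days ≥ 90 days ✓; age 48 ≥ 21 ✓; grade P2 ≥ P2 ✓ → eligible.

AD&D Coverage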